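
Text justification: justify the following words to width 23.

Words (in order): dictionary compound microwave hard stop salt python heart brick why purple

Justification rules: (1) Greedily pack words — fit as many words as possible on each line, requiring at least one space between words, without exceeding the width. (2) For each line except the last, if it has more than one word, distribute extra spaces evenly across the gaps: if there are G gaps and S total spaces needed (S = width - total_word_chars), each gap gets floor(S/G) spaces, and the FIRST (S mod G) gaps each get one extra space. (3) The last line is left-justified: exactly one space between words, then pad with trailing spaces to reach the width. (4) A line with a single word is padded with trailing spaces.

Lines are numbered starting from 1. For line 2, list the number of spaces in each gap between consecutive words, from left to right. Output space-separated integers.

Answer: 3 3

Derivation:
Line 1: ['dictionary', 'compound'] (min_width=19, slack=4)
Line 2: ['microwave', 'hard', 'stop'] (min_width=19, slack=4)
Line 3: ['salt', 'python', 'heart', 'brick'] (min_width=23, slack=0)
Line 4: ['why', 'purple'] (min_width=10, slack=13)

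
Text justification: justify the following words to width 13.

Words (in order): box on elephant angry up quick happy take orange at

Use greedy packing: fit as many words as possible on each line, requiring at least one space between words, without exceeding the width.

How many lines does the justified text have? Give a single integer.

Line 1: ['box', 'on'] (min_width=6, slack=7)
Line 2: ['elephant'] (min_width=8, slack=5)
Line 3: ['angry', 'up'] (min_width=8, slack=5)
Line 4: ['quick', 'happy'] (min_width=11, slack=2)
Line 5: ['take', 'orange'] (min_width=11, slack=2)
Line 6: ['at'] (min_width=2, slack=11)
Total lines: 6

Answer: 6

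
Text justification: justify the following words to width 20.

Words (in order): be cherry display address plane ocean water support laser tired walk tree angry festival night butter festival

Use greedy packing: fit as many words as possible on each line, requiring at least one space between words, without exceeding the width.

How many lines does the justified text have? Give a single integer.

Answer: 6

Derivation:
Line 1: ['be', 'cherry', 'display'] (min_width=17, slack=3)
Line 2: ['address', 'plane', 'ocean'] (min_width=19, slack=1)
Line 3: ['water', 'support', 'laser'] (min_width=19, slack=1)
Line 4: ['tired', 'walk', 'tree'] (min_width=15, slack=5)
Line 5: ['angry', 'festival', 'night'] (min_width=20, slack=0)
Line 6: ['butter', 'festival'] (min_width=15, slack=5)
Total lines: 6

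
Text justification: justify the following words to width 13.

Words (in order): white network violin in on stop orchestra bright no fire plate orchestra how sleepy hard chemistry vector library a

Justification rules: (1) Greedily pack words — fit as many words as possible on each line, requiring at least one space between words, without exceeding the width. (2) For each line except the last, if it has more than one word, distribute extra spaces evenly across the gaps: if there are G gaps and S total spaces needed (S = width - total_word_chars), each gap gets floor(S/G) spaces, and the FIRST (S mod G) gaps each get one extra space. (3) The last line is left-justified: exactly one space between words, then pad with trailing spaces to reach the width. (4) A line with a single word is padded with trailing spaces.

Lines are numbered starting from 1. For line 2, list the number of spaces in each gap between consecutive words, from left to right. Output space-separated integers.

Line 1: ['white', 'network'] (min_width=13, slack=0)
Line 2: ['violin', 'in', 'on'] (min_width=12, slack=1)
Line 3: ['stop'] (min_width=4, slack=9)
Line 4: ['orchestra'] (min_width=9, slack=4)
Line 5: ['bright', 'no'] (min_width=9, slack=4)
Line 6: ['fire', 'plate'] (min_width=10, slack=3)
Line 7: ['orchestra', 'how'] (min_width=13, slack=0)
Line 8: ['sleepy', 'hard'] (min_width=11, slack=2)
Line 9: ['chemistry'] (min_width=9, slack=4)
Line 10: ['vector'] (min_width=6, slack=7)
Line 11: ['library', 'a'] (min_width=9, slack=4)

Answer: 2 1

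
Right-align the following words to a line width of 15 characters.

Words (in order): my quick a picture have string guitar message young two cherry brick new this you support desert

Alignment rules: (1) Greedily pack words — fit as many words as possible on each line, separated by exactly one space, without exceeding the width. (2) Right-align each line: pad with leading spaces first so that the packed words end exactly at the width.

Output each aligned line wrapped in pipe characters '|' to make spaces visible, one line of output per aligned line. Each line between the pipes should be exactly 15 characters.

Answer: |     my quick a|
|   picture have|
|  string guitar|
|  message young|
|     two cherry|
| brick new this|
|    you support|
|         desert|

Derivation:
Line 1: ['my', 'quick', 'a'] (min_width=10, slack=5)
Line 2: ['picture', 'have'] (min_width=12, slack=3)
Line 3: ['string', 'guitar'] (min_width=13, slack=2)
Line 4: ['message', 'young'] (min_width=13, slack=2)
Line 5: ['two', 'cherry'] (min_width=10, slack=5)
Line 6: ['brick', 'new', 'this'] (min_width=14, slack=1)
Line 7: ['you', 'support'] (min_width=11, slack=4)
Line 8: ['desert'] (min_width=6, slack=9)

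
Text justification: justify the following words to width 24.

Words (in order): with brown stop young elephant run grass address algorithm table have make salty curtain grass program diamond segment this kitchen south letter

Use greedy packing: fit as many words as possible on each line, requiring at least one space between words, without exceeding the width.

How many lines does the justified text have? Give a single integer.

Line 1: ['with', 'brown', 'stop', 'young'] (min_width=21, slack=3)
Line 2: ['elephant', 'run', 'grass'] (min_width=18, slack=6)
Line 3: ['address', 'algorithm', 'table'] (min_width=23, slack=1)
Line 4: ['have', 'make', 'salty', 'curtain'] (min_width=23, slack=1)
Line 5: ['grass', 'program', 'diamond'] (min_width=21, slack=3)
Line 6: ['segment', 'this', 'kitchen'] (min_width=20, slack=4)
Line 7: ['south', 'letter'] (min_width=12, slack=12)
Total lines: 7

Answer: 7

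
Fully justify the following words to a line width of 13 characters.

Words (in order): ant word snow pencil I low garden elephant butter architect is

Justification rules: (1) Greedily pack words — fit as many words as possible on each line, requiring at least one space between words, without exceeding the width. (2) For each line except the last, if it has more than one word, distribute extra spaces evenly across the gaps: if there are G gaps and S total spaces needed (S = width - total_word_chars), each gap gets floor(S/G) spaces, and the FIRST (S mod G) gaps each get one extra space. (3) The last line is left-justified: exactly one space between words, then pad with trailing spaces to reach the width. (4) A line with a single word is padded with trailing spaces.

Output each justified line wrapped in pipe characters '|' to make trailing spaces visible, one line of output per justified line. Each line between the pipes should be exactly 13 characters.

Line 1: ['ant', 'word', 'snow'] (min_width=13, slack=0)
Line 2: ['pencil', 'I', 'low'] (min_width=12, slack=1)
Line 3: ['garden'] (min_width=6, slack=7)
Line 4: ['elephant'] (min_width=8, slack=5)
Line 5: ['butter'] (min_width=6, slack=7)
Line 6: ['architect', 'is'] (min_width=12, slack=1)

Answer: |ant word snow|
|pencil  I low|
|garden       |
|elephant     |
|butter       |
|architect is |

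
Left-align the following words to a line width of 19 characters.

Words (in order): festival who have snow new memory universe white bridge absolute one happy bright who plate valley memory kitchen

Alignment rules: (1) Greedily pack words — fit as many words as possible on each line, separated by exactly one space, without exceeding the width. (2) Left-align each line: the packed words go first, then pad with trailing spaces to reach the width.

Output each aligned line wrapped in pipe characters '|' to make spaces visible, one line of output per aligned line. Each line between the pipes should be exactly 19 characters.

Answer: |festival who have  |
|snow new memory    |
|universe white     |
|bridge absolute one|
|happy bright who   |
|plate valley memory|
|kitchen            |

Derivation:
Line 1: ['festival', 'who', 'have'] (min_width=17, slack=2)
Line 2: ['snow', 'new', 'memory'] (min_width=15, slack=4)
Line 3: ['universe', 'white'] (min_width=14, slack=5)
Line 4: ['bridge', 'absolute', 'one'] (min_width=19, slack=0)
Line 5: ['happy', 'bright', 'who'] (min_width=16, slack=3)
Line 6: ['plate', 'valley', 'memory'] (min_width=19, slack=0)
Line 7: ['kitchen'] (min_width=7, slack=12)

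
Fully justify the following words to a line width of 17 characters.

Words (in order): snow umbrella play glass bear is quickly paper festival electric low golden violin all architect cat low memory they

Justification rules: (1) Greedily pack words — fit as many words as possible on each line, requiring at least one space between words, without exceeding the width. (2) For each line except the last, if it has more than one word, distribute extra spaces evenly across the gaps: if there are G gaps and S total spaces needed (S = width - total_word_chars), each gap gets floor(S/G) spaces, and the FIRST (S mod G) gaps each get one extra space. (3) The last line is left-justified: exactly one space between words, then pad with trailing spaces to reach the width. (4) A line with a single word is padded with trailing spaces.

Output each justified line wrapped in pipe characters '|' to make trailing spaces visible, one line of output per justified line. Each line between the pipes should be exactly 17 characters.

Answer: |snow     umbrella|
|play  glass  bear|
|is  quickly paper|
|festival electric|
|low golden violin|
|all architect cat|
|low memory they  |

Derivation:
Line 1: ['snow', 'umbrella'] (min_width=13, slack=4)
Line 2: ['play', 'glass', 'bear'] (min_width=15, slack=2)
Line 3: ['is', 'quickly', 'paper'] (min_width=16, slack=1)
Line 4: ['festival', 'electric'] (min_width=17, slack=0)
Line 5: ['low', 'golden', 'violin'] (min_width=17, slack=0)
Line 6: ['all', 'architect', 'cat'] (min_width=17, slack=0)
Line 7: ['low', 'memory', 'they'] (min_width=15, slack=2)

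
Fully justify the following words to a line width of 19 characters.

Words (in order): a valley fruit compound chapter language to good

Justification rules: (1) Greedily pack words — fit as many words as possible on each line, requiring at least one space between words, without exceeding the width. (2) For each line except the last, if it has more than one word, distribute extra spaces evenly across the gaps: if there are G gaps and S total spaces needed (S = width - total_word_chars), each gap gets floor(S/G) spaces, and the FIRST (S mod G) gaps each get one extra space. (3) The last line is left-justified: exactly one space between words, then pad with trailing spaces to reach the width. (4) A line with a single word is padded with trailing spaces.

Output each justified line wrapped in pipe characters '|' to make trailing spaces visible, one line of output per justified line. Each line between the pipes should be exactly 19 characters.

Answer: |a    valley   fruit|
|compound    chapter|
|language to good   |

Derivation:
Line 1: ['a', 'valley', 'fruit'] (min_width=14, slack=5)
Line 2: ['compound', 'chapter'] (min_width=16, slack=3)
Line 3: ['language', 'to', 'good'] (min_width=16, slack=3)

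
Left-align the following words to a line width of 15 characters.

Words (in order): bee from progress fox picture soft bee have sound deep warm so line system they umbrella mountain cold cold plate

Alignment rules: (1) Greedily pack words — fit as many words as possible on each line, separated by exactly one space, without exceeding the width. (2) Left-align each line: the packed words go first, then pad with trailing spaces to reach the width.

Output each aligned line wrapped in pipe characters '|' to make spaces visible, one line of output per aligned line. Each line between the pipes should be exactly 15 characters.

Answer: |bee from       |
|progress fox   |
|picture soft   |
|bee have sound |
|deep warm so   |
|line system    |
|they umbrella  |
|mountain cold  |
|cold plate     |

Derivation:
Line 1: ['bee', 'from'] (min_width=8, slack=7)
Line 2: ['progress', 'fox'] (min_width=12, slack=3)
Line 3: ['picture', 'soft'] (min_width=12, slack=3)
Line 4: ['bee', 'have', 'sound'] (min_width=14, slack=1)
Line 5: ['deep', 'warm', 'so'] (min_width=12, slack=3)
Line 6: ['line', 'system'] (min_width=11, slack=4)
Line 7: ['they', 'umbrella'] (min_width=13, slack=2)
Line 8: ['mountain', 'cold'] (min_width=13, slack=2)
Line 9: ['cold', 'plate'] (min_width=10, slack=5)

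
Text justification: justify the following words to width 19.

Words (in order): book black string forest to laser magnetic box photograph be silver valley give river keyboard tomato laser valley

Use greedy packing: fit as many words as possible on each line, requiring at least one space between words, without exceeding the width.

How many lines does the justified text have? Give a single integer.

Answer: 7

Derivation:
Line 1: ['book', 'black', 'string'] (min_width=17, slack=2)
Line 2: ['forest', 'to', 'laser'] (min_width=15, slack=4)
Line 3: ['magnetic', 'box'] (min_width=12, slack=7)
Line 4: ['photograph', 'be'] (min_width=13, slack=6)
Line 5: ['silver', 'valley', 'give'] (min_width=18, slack=1)
Line 6: ['river', 'keyboard'] (min_width=14, slack=5)
Line 7: ['tomato', 'laser', 'valley'] (min_width=19, slack=0)
Total lines: 7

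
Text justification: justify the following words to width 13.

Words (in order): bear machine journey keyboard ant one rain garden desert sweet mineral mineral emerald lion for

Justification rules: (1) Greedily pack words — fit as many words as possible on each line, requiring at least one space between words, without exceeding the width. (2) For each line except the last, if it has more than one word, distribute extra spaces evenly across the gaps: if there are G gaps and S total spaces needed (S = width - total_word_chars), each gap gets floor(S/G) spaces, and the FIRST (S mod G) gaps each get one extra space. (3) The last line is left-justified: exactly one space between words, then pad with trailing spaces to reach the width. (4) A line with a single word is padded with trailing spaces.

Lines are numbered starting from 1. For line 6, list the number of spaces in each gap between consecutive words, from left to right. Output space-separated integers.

Answer: 1

Derivation:
Line 1: ['bear', 'machine'] (min_width=12, slack=1)
Line 2: ['journey'] (min_width=7, slack=6)
Line 3: ['keyboard', 'ant'] (min_width=12, slack=1)
Line 4: ['one', 'rain'] (min_width=8, slack=5)
Line 5: ['garden', 'desert'] (min_width=13, slack=0)
Line 6: ['sweet', 'mineral'] (min_width=13, slack=0)
Line 7: ['mineral'] (min_width=7, slack=6)
Line 8: ['emerald', 'lion'] (min_width=12, slack=1)
Line 9: ['for'] (min_width=3, slack=10)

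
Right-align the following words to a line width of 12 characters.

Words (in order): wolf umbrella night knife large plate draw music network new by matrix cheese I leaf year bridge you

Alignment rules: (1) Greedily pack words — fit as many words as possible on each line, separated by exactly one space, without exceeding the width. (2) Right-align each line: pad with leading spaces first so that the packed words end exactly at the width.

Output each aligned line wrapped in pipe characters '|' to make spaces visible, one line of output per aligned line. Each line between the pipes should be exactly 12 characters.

Answer: |        wolf|
|    umbrella|
| night knife|
| large plate|
|  draw music|
| network new|
|   by matrix|
|    cheese I|
|   leaf year|
|  bridge you|

Derivation:
Line 1: ['wolf'] (min_width=4, slack=8)
Line 2: ['umbrella'] (min_width=8, slack=4)
Line 3: ['night', 'knife'] (min_width=11, slack=1)
Line 4: ['large', 'plate'] (min_width=11, slack=1)
Line 5: ['draw', 'music'] (min_width=10, slack=2)
Line 6: ['network', 'new'] (min_width=11, slack=1)
Line 7: ['by', 'matrix'] (min_width=9, slack=3)
Line 8: ['cheese', 'I'] (min_width=8, slack=4)
Line 9: ['leaf', 'year'] (min_width=9, slack=3)
Line 10: ['bridge', 'you'] (min_width=10, slack=2)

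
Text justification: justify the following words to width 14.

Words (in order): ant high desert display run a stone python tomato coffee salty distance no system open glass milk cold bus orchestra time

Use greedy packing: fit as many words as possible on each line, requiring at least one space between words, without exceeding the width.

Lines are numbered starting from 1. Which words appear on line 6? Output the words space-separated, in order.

Answer: distance no

Derivation:
Line 1: ['ant', 'high'] (min_width=8, slack=6)
Line 2: ['desert', 'display'] (min_width=14, slack=0)
Line 3: ['run', 'a', 'stone'] (min_width=11, slack=3)
Line 4: ['python', 'tomato'] (min_width=13, slack=1)
Line 5: ['coffee', 'salty'] (min_width=12, slack=2)
Line 6: ['distance', 'no'] (min_width=11, slack=3)
Line 7: ['system', 'open'] (min_width=11, slack=3)
Line 8: ['glass', 'milk'] (min_width=10, slack=4)
Line 9: ['cold', 'bus'] (min_width=8, slack=6)
Line 10: ['orchestra', 'time'] (min_width=14, slack=0)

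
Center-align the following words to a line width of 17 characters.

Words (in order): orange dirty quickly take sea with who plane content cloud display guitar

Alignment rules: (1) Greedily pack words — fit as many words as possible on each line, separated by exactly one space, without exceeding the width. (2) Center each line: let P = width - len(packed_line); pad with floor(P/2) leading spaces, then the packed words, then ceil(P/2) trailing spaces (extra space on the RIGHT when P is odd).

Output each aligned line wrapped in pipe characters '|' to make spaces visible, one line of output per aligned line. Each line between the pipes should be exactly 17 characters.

Line 1: ['orange', 'dirty'] (min_width=12, slack=5)
Line 2: ['quickly', 'take', 'sea'] (min_width=16, slack=1)
Line 3: ['with', 'who', 'plane'] (min_width=14, slack=3)
Line 4: ['content', 'cloud'] (min_width=13, slack=4)
Line 5: ['display', 'guitar'] (min_width=14, slack=3)

Answer: |  orange dirty   |
|quickly take sea |
| with who plane  |
|  content cloud  |
| display guitar  |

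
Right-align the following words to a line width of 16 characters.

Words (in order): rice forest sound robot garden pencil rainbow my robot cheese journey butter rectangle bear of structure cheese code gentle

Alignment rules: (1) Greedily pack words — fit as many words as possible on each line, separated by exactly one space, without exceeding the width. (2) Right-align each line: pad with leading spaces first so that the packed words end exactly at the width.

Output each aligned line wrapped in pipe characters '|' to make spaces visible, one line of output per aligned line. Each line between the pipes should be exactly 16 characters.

Line 1: ['rice', 'forest'] (min_width=11, slack=5)
Line 2: ['sound', 'robot'] (min_width=11, slack=5)
Line 3: ['garden', 'pencil'] (min_width=13, slack=3)
Line 4: ['rainbow', 'my', 'robot'] (min_width=16, slack=0)
Line 5: ['cheese', 'journey'] (min_width=14, slack=2)
Line 6: ['butter', 'rectangle'] (min_width=16, slack=0)
Line 7: ['bear', 'of'] (min_width=7, slack=9)
Line 8: ['structure', 'cheese'] (min_width=16, slack=0)
Line 9: ['code', 'gentle'] (min_width=11, slack=5)

Answer: |     rice forest|
|     sound robot|
|   garden pencil|
|rainbow my robot|
|  cheese journey|
|butter rectangle|
|         bear of|
|structure cheese|
|     code gentle|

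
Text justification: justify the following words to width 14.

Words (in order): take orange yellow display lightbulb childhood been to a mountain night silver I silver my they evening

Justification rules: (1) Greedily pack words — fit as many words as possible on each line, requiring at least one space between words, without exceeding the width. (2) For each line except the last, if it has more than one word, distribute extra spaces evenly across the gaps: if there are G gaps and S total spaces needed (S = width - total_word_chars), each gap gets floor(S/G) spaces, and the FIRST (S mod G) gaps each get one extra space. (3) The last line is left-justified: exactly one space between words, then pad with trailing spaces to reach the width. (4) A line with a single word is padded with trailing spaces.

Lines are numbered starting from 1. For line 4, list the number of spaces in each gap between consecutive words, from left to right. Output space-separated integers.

Answer: 1

Derivation:
Line 1: ['take', 'orange'] (min_width=11, slack=3)
Line 2: ['yellow', 'display'] (min_width=14, slack=0)
Line 3: ['lightbulb'] (min_width=9, slack=5)
Line 4: ['childhood', 'been'] (min_width=14, slack=0)
Line 5: ['to', 'a', 'mountain'] (min_width=13, slack=1)
Line 6: ['night', 'silver', 'I'] (min_width=14, slack=0)
Line 7: ['silver', 'my', 'they'] (min_width=14, slack=0)
Line 8: ['evening'] (min_width=7, slack=7)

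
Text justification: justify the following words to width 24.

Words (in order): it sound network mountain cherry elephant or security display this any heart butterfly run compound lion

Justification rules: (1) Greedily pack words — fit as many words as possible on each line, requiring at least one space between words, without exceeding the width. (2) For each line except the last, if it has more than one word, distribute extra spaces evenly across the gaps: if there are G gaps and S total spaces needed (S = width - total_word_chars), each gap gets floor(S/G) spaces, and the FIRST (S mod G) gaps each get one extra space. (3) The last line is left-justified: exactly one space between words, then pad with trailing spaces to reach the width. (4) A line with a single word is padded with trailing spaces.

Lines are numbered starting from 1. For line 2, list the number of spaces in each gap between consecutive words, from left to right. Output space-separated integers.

Answer: 1 1

Derivation:
Line 1: ['it', 'sound', 'network'] (min_width=16, slack=8)
Line 2: ['mountain', 'cherry', 'elephant'] (min_width=24, slack=0)
Line 3: ['or', 'security', 'display', 'this'] (min_width=24, slack=0)
Line 4: ['any', 'heart', 'butterfly', 'run'] (min_width=23, slack=1)
Line 5: ['compound', 'lion'] (min_width=13, slack=11)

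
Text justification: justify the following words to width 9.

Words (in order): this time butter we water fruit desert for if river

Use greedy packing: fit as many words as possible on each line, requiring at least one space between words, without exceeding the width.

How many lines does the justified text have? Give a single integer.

Line 1: ['this', 'time'] (min_width=9, slack=0)
Line 2: ['butter', 'we'] (min_width=9, slack=0)
Line 3: ['water'] (min_width=5, slack=4)
Line 4: ['fruit'] (min_width=5, slack=4)
Line 5: ['desert'] (min_width=6, slack=3)
Line 6: ['for', 'if'] (min_width=6, slack=3)
Line 7: ['river'] (min_width=5, slack=4)
Total lines: 7

Answer: 7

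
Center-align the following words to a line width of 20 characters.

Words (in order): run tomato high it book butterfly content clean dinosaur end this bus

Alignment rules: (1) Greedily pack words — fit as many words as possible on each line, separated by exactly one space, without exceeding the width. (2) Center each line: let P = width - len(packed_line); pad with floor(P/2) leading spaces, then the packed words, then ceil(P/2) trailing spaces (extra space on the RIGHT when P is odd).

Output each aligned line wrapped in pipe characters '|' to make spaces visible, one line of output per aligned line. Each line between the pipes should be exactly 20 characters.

Answer: | run tomato high it |
|   book butterfly   |
|   content clean    |
| dinosaur end this  |
|        bus         |

Derivation:
Line 1: ['run', 'tomato', 'high', 'it'] (min_width=18, slack=2)
Line 2: ['book', 'butterfly'] (min_width=14, slack=6)
Line 3: ['content', 'clean'] (min_width=13, slack=7)
Line 4: ['dinosaur', 'end', 'this'] (min_width=17, slack=3)
Line 5: ['bus'] (min_width=3, slack=17)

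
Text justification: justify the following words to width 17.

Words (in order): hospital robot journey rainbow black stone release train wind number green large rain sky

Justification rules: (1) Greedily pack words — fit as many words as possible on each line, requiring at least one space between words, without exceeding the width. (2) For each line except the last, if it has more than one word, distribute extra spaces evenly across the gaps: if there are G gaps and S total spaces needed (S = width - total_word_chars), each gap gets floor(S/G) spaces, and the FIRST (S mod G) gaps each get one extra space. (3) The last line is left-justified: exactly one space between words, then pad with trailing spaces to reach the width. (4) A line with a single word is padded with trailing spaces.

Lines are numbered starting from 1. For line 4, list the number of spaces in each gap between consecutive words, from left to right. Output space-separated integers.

Answer: 5

Derivation:
Line 1: ['hospital', 'robot'] (min_width=14, slack=3)
Line 2: ['journey', 'rainbow'] (min_width=15, slack=2)
Line 3: ['black', 'stone'] (min_width=11, slack=6)
Line 4: ['release', 'train'] (min_width=13, slack=4)
Line 5: ['wind', 'number', 'green'] (min_width=17, slack=0)
Line 6: ['large', 'rain', 'sky'] (min_width=14, slack=3)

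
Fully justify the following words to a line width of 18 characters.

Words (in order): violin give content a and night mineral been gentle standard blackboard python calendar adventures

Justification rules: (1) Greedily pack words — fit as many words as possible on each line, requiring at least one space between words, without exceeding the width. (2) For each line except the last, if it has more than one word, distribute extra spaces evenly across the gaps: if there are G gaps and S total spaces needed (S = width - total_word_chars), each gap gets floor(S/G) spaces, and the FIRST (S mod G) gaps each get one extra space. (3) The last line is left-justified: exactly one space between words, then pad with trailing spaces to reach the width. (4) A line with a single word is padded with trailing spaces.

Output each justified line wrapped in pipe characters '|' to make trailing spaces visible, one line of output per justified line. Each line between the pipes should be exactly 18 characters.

Line 1: ['violin', 'give'] (min_width=11, slack=7)
Line 2: ['content', 'a', 'and'] (min_width=13, slack=5)
Line 3: ['night', 'mineral', 'been'] (min_width=18, slack=0)
Line 4: ['gentle', 'standard'] (min_width=15, slack=3)
Line 5: ['blackboard', 'python'] (min_width=17, slack=1)
Line 6: ['calendar'] (min_width=8, slack=10)
Line 7: ['adventures'] (min_width=10, slack=8)

Answer: |violin        give|
|content    a   and|
|night mineral been|
|gentle    standard|
|blackboard  python|
|calendar          |
|adventures        |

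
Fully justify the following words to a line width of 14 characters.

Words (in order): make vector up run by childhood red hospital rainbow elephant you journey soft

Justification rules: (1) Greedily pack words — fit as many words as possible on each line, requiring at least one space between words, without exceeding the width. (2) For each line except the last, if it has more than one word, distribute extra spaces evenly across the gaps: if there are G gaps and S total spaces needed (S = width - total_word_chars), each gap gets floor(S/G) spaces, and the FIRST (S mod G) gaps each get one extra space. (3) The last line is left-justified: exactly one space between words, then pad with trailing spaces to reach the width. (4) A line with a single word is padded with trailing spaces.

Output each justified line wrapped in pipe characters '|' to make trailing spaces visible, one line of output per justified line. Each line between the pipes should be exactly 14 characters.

Line 1: ['make', 'vector', 'up'] (min_width=14, slack=0)
Line 2: ['run', 'by'] (min_width=6, slack=8)
Line 3: ['childhood', 'red'] (min_width=13, slack=1)
Line 4: ['hospital'] (min_width=8, slack=6)
Line 5: ['rainbow'] (min_width=7, slack=7)
Line 6: ['elephant', 'you'] (min_width=12, slack=2)
Line 7: ['journey', 'soft'] (min_width=12, slack=2)

Answer: |make vector up|
|run         by|
|childhood  red|
|hospital      |
|rainbow       |
|elephant   you|
|journey soft  |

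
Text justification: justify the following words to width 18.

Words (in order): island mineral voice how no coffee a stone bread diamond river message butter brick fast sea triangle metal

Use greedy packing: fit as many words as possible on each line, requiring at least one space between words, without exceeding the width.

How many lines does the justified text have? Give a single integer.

Line 1: ['island', 'mineral'] (min_width=14, slack=4)
Line 2: ['voice', 'how', 'no'] (min_width=12, slack=6)
Line 3: ['coffee', 'a', 'stone'] (min_width=14, slack=4)
Line 4: ['bread', 'diamond'] (min_width=13, slack=5)
Line 5: ['river', 'message'] (min_width=13, slack=5)
Line 6: ['butter', 'brick', 'fast'] (min_width=17, slack=1)
Line 7: ['sea', 'triangle', 'metal'] (min_width=18, slack=0)
Total lines: 7

Answer: 7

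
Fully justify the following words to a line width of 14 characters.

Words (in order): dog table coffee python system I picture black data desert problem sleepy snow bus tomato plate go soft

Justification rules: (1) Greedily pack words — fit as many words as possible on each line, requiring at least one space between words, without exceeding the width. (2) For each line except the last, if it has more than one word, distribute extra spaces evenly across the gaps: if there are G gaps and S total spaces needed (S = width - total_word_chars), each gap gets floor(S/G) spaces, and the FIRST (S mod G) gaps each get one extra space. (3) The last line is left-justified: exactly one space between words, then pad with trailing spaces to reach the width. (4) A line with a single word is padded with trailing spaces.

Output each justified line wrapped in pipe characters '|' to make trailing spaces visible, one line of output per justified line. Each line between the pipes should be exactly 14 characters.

Answer: |dog      table|
|coffee  python|
|system       I|
|picture  black|
|data    desert|
|problem sleepy|
|snow       bus|
|tomato   plate|
|go soft       |

Derivation:
Line 1: ['dog', 'table'] (min_width=9, slack=5)
Line 2: ['coffee', 'python'] (min_width=13, slack=1)
Line 3: ['system', 'I'] (min_width=8, slack=6)
Line 4: ['picture', 'black'] (min_width=13, slack=1)
Line 5: ['data', 'desert'] (min_width=11, slack=3)
Line 6: ['problem', 'sleepy'] (min_width=14, slack=0)
Line 7: ['snow', 'bus'] (min_width=8, slack=6)
Line 8: ['tomato', 'plate'] (min_width=12, slack=2)
Line 9: ['go', 'soft'] (min_width=7, slack=7)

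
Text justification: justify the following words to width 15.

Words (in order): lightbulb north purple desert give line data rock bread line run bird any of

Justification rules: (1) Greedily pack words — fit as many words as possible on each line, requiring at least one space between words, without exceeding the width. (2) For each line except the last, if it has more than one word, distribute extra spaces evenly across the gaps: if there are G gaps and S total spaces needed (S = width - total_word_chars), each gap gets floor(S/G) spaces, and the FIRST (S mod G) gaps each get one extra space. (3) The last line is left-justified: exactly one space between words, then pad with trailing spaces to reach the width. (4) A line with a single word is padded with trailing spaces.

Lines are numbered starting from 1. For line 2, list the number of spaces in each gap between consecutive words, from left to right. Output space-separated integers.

Answer: 3

Derivation:
Line 1: ['lightbulb', 'north'] (min_width=15, slack=0)
Line 2: ['purple', 'desert'] (min_width=13, slack=2)
Line 3: ['give', 'line', 'data'] (min_width=14, slack=1)
Line 4: ['rock', 'bread', 'line'] (min_width=15, slack=0)
Line 5: ['run', 'bird', 'any', 'of'] (min_width=15, slack=0)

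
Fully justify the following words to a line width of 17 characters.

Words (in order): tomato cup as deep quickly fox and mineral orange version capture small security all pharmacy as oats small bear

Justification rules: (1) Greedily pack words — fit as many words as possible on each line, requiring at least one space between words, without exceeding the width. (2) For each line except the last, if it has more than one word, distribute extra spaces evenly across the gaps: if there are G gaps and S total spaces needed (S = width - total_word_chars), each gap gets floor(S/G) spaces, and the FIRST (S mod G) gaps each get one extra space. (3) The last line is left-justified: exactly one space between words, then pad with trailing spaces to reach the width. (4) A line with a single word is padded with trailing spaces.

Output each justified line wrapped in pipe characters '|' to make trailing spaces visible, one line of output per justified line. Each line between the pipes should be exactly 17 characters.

Answer: |tomato   cup   as|
|deep  quickly fox|
|and       mineral|
|orange    version|
|capture     small|
|security      all|
|pharmacy  as oats|
|small bear       |

Derivation:
Line 1: ['tomato', 'cup', 'as'] (min_width=13, slack=4)
Line 2: ['deep', 'quickly', 'fox'] (min_width=16, slack=1)
Line 3: ['and', 'mineral'] (min_width=11, slack=6)
Line 4: ['orange', 'version'] (min_width=14, slack=3)
Line 5: ['capture', 'small'] (min_width=13, slack=4)
Line 6: ['security', 'all'] (min_width=12, slack=5)
Line 7: ['pharmacy', 'as', 'oats'] (min_width=16, slack=1)
Line 8: ['small', 'bear'] (min_width=10, slack=7)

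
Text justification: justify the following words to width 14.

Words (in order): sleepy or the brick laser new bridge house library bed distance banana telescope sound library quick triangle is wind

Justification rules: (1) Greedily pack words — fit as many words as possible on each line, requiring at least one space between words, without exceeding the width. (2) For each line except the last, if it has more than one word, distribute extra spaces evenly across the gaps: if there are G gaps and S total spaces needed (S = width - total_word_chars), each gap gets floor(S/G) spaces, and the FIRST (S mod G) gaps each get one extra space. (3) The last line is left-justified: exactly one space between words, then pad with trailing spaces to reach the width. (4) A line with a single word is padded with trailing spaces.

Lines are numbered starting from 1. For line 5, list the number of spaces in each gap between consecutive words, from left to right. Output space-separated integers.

Line 1: ['sleepy', 'or', 'the'] (min_width=13, slack=1)
Line 2: ['brick', 'laser'] (min_width=11, slack=3)
Line 3: ['new', 'bridge'] (min_width=10, slack=4)
Line 4: ['house', 'library'] (min_width=13, slack=1)
Line 5: ['bed', 'distance'] (min_width=12, slack=2)
Line 6: ['banana'] (min_width=6, slack=8)
Line 7: ['telescope'] (min_width=9, slack=5)
Line 8: ['sound', 'library'] (min_width=13, slack=1)
Line 9: ['quick', 'triangle'] (min_width=14, slack=0)
Line 10: ['is', 'wind'] (min_width=7, slack=7)

Answer: 3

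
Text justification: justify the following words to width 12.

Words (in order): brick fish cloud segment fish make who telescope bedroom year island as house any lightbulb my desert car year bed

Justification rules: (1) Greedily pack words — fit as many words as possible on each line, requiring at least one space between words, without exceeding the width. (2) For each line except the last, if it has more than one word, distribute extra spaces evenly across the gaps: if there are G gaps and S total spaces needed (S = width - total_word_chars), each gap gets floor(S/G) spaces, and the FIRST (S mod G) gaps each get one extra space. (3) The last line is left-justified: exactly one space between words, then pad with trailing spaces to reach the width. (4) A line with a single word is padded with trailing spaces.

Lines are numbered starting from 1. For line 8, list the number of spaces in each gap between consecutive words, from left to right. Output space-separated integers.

Answer: 4

Derivation:
Line 1: ['brick', 'fish'] (min_width=10, slack=2)
Line 2: ['cloud'] (min_width=5, slack=7)
Line 3: ['segment', 'fish'] (min_width=12, slack=0)
Line 4: ['make', 'who'] (min_width=8, slack=4)
Line 5: ['telescope'] (min_width=9, slack=3)
Line 6: ['bedroom', 'year'] (min_width=12, slack=0)
Line 7: ['island', 'as'] (min_width=9, slack=3)
Line 8: ['house', 'any'] (min_width=9, slack=3)
Line 9: ['lightbulb', 'my'] (min_width=12, slack=0)
Line 10: ['desert', 'car'] (min_width=10, slack=2)
Line 11: ['year', 'bed'] (min_width=8, slack=4)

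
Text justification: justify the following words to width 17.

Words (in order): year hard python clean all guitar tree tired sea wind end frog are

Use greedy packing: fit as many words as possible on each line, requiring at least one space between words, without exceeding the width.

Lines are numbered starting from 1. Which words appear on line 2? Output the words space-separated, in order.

Line 1: ['year', 'hard', 'python'] (min_width=16, slack=1)
Line 2: ['clean', 'all', 'guitar'] (min_width=16, slack=1)
Line 3: ['tree', 'tired', 'sea'] (min_width=14, slack=3)
Line 4: ['wind', 'end', 'frog', 'are'] (min_width=17, slack=0)

Answer: clean all guitar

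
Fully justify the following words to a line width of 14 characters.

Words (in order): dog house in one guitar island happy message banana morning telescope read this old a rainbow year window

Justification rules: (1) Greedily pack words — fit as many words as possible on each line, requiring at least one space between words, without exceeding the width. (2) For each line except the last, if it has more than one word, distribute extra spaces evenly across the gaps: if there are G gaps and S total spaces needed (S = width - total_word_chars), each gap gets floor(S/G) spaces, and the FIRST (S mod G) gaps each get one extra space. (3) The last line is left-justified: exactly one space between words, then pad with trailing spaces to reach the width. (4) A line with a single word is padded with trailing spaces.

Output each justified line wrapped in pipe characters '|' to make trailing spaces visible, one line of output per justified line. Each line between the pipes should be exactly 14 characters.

Answer: |dog  house  in|
|one     guitar|
|island   happy|
|message banana|
|morning       |
|telescope read|
|this   old   a|
|rainbow   year|
|window        |

Derivation:
Line 1: ['dog', 'house', 'in'] (min_width=12, slack=2)
Line 2: ['one', 'guitar'] (min_width=10, slack=4)
Line 3: ['island', 'happy'] (min_width=12, slack=2)
Line 4: ['message', 'banana'] (min_width=14, slack=0)
Line 5: ['morning'] (min_width=7, slack=7)
Line 6: ['telescope', 'read'] (min_width=14, slack=0)
Line 7: ['this', 'old', 'a'] (min_width=10, slack=4)
Line 8: ['rainbow', 'year'] (min_width=12, slack=2)
Line 9: ['window'] (min_width=6, slack=8)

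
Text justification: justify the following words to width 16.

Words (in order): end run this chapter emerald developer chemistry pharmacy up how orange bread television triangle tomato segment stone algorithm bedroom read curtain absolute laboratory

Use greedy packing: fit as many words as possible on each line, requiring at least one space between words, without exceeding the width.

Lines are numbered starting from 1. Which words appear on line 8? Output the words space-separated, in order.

Answer: triangle tomato

Derivation:
Line 1: ['end', 'run', 'this'] (min_width=12, slack=4)
Line 2: ['chapter', 'emerald'] (min_width=15, slack=1)
Line 3: ['developer'] (min_width=9, slack=7)
Line 4: ['chemistry'] (min_width=9, slack=7)
Line 5: ['pharmacy', 'up', 'how'] (min_width=15, slack=1)
Line 6: ['orange', 'bread'] (min_width=12, slack=4)
Line 7: ['television'] (min_width=10, slack=6)
Line 8: ['triangle', 'tomato'] (min_width=15, slack=1)
Line 9: ['segment', 'stone'] (min_width=13, slack=3)
Line 10: ['algorithm'] (min_width=9, slack=7)
Line 11: ['bedroom', 'read'] (min_width=12, slack=4)
Line 12: ['curtain', 'absolute'] (min_width=16, slack=0)
Line 13: ['laboratory'] (min_width=10, slack=6)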